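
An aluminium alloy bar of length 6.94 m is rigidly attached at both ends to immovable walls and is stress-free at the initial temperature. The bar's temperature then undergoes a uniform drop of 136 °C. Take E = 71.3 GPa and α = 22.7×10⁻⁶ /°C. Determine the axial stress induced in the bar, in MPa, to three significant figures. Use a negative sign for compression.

Free thermal expansion αLΔT = 22.7e-6 · 6940 · -136 = -21.43 mm.
The walls impose strain ε = −(-21.43)/6940 = 3.0872e-03; σ = Eε = 71300 · 3.0872e-03 = 220.1 MPa.

220 MPa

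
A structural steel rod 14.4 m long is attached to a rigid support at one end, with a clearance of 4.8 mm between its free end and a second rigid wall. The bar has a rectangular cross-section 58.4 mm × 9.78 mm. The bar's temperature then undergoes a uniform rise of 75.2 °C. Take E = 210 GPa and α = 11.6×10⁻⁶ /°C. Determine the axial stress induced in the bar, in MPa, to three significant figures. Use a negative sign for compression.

-113 MPa

Free thermal expansion αLΔT = 11.6e-6 · 14400 · 75.2 = 12.56 mm.
The walls engage after the gap closes; constrained expansion = 12.56 − 4.8 = 7.761 mm.
The walls impose strain ε = −(7.761)/14400 = -5.3899e-04; σ = Eε = 210000 · -5.3899e-04 = -113.2 MPa.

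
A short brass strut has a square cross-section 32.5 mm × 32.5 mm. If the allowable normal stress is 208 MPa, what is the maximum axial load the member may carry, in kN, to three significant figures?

220 kN

A = 1056 mm².
P_max = σ_allow · A = 208 · 1056 = 219700 N = 219.7 kN.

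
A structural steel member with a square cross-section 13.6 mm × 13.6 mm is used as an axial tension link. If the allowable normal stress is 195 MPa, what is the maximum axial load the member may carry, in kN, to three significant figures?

A = 185 mm².
P_max = σ_allow · A = 195 · 185 = 36070 N = 36.07 kN.

36.1 kN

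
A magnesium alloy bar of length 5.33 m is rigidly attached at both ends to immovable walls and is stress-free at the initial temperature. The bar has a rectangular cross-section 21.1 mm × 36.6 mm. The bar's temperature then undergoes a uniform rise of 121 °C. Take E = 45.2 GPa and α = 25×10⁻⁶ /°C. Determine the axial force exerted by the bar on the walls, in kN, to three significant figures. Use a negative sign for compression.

-106 kN

Free thermal expansion αLΔT = 25e-6 · 5330 · 121 = 16.12 mm.
The walls impose strain ε = −(16.12)/5330 = -3.0250e-03; σ = Eε = 45200 · -3.0250e-03 = -136.7 MPa.
Wall reaction R = σ·A = -136.7·772.3 = -105600 N = -105.6 kN.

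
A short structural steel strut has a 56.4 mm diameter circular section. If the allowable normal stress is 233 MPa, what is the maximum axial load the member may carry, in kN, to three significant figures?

582 kN

A = 2498 mm².
P_max = σ_allow · A = 233 · 2498 = 582100 N = 582.1 kN.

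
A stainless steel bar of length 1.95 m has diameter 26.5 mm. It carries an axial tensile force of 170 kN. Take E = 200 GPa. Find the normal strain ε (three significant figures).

A = 551.5 mm².
σ = N/A = 308.2 MPa; ε = σ/E = 308.2/200000 = 1.541e-03.

0.00154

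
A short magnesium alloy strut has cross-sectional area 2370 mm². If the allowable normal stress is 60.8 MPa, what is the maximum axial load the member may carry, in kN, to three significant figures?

P_max = σ_allow · A = 60.8 · 2370 = 144100 N = 144.1 kN.

144 kN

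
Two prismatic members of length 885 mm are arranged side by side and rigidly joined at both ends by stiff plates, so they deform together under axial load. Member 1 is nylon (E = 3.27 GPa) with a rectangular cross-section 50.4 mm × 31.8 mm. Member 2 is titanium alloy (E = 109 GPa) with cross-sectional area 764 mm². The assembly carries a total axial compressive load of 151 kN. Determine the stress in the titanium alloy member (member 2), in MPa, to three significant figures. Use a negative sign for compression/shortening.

-186 MPa

A_1 = 1603 mm².
Equal strain + equilibrium ⇒ each member carries load in proportion to AE: A₁E₁ = 5241000 N, A₂E₂ = 83280000 N, ΣAE = 88520000 N.
σ₂ = P·E₂/ΣAE = -151000·109000/88520000 = -185.9 MPa.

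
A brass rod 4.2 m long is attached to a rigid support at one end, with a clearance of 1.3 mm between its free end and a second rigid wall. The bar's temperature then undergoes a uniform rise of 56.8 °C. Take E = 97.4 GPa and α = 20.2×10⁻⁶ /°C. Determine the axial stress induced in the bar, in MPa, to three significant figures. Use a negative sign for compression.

Free thermal expansion αLΔT = 20.2e-6 · 4200 · 56.8 = 4.819 mm.
The walls engage after the gap closes; constrained expansion = 4.819 − 1.3 = 3.519 mm.
The walls impose strain ε = −(3.519)/4200 = -8.3784e-04; σ = Eε = 97400 · -8.3784e-04 = -81.61 MPa.

-81.6 MPa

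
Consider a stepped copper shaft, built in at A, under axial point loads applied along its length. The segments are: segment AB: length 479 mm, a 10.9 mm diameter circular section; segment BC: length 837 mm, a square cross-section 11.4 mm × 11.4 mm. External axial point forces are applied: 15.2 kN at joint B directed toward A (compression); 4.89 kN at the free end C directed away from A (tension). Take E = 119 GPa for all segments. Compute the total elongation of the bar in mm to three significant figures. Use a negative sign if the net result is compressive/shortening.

Internal axial forces (sectioning from the free end, tension +): N_BC = 4.89 kN, N_AB = -10.31 kN.
A_AB = 93.31 mm².
A_BC = 130 mm².
δ_AB = -10310·479/(93.31·119000) = -0.4447 mm
δ_BC = 4890·837/(130·119000) = 0.2647 mm
δ = Σδ_i = -0.1801 mm.

-0.180 mm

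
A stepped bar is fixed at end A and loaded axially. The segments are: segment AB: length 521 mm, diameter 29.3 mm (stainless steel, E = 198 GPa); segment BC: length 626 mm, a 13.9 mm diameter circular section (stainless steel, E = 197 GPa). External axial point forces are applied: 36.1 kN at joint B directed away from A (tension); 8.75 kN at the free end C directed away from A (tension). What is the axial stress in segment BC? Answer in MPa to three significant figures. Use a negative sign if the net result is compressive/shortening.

57.7 MPa

Internal axial forces (sectioning from the free end, tension +): N_BC = 8.75 kN, N_AB = 44.85 kN.
A_BC = 151.7 mm².
σ_BC = N_BC/A_BC = 8750/151.7 = 57.66 MPa.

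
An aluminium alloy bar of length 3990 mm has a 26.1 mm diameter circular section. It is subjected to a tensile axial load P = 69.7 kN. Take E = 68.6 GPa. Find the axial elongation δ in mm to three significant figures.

7.58 mm

A = 535 mm².
δ_mech = NL/(AE) = 69700·3990/(535·68600) = 7.577 mm.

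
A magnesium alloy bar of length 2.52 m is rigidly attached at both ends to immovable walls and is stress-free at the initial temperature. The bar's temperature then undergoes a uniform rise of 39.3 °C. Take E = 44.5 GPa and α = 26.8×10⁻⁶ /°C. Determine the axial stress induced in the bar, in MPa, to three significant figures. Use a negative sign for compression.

-46.9 MPa

Free thermal expansion αLΔT = 26.8e-6 · 2520 · 39.3 = 2.654 mm.
The walls impose strain ε = −(2.654)/2520 = -1.0532e-03; σ = Eε = 44500 · -1.0532e-03 = -46.87 MPa.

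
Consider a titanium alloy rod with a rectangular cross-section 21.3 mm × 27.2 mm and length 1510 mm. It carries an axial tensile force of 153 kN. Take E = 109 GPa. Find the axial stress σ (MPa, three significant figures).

A = 579.4 mm².
σ = N/A = 153000/579.4 = 264.1 MPa.

264 MPa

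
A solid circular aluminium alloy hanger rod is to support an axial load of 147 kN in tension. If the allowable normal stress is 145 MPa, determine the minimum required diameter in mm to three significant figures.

Required area A ≥ P/σ_allow = 147000/145 = 1014 mm².
For a solid circular section, d ≥ √(4A/π) = 35.93 mm.

35.9 mm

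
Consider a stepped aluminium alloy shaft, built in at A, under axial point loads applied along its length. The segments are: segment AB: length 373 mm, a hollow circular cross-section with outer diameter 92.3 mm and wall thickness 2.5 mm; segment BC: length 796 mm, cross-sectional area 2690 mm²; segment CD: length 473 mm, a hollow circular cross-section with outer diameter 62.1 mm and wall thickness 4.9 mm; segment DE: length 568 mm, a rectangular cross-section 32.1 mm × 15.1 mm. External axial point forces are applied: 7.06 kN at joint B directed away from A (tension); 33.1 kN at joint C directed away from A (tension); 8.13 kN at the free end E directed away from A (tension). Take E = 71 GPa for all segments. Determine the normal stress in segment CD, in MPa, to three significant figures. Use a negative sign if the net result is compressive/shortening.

9.23 MPa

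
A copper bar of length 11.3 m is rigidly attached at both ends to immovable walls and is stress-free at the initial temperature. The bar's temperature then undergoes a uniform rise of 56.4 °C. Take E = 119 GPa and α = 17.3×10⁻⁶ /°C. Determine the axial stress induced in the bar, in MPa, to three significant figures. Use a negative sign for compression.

-116 MPa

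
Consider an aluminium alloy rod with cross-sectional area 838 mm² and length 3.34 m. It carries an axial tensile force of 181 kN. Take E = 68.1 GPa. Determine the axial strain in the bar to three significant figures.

σ = N/A = 216 MPa; ε = σ/E = 216/68100 = 3.172e-03.

0.00317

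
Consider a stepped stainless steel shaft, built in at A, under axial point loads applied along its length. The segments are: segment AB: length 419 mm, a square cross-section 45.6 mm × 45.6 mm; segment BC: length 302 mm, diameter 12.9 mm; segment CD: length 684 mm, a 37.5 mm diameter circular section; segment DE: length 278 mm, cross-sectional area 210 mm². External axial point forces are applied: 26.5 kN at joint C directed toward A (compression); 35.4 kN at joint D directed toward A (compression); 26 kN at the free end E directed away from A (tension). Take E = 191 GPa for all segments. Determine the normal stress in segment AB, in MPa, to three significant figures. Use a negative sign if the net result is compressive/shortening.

Internal axial forces (sectioning from the free end, tension +): N_DE = 26 kN, N_CD = -9.4 kN, N_BC = -35.9 kN, N_AB = -35.9 kN.
A_AB = 2079 mm².
σ_AB = N_AB/A_AB = -35900/2079 = -17.26 MPa.

-17.3 MPa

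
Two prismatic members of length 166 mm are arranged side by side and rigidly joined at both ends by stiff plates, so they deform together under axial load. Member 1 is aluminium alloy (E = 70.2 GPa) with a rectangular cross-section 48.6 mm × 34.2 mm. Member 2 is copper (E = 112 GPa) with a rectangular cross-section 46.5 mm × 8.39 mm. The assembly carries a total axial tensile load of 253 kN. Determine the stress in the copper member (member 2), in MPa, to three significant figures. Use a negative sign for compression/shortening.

A_1 = 1662 mm².
A_2 = 390.1 mm².
Equal strain + equilibrium ⇒ each member carries load in proportion to AE: A₁E₁ = 116700000 N, A₂E₂ = 43700000 N, ΣAE = 160400000 N.
σ₂ = P·E₂/ΣAE = 253000·112000/160400000 = 176.7 MPa.

177 MPa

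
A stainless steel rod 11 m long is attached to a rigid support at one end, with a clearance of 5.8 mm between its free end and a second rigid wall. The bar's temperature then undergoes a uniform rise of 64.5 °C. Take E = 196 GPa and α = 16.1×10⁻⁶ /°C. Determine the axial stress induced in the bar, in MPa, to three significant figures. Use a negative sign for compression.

-100 MPa

Free thermal expansion αLΔT = 16.1e-6 · 11000 · 64.5 = 11.42 mm.
The walls engage after the gap closes; constrained expansion = 11.42 − 5.8 = 5.623 mm.
The walls impose strain ε = −(5.623)/11000 = -5.1118e-04; σ = Eε = 196000 · -5.1118e-04 = -100.2 MPa.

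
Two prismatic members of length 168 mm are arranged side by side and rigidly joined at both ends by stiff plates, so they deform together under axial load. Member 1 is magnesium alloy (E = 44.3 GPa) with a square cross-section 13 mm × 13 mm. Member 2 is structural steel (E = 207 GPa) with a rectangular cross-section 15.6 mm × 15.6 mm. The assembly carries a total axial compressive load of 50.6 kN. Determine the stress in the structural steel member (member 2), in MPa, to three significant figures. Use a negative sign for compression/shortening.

-181 MPa

A_1 = 169 mm².
A_2 = 243.4 mm².
Equal strain + equilibrium ⇒ each member carries load in proportion to AE: A₁E₁ = 7487000 N, A₂E₂ = 50380000 N, ΣAE = 57860000 N.
σ₂ = P·E₂/ΣAE = -50600·207000/57860000 = -181 MPa.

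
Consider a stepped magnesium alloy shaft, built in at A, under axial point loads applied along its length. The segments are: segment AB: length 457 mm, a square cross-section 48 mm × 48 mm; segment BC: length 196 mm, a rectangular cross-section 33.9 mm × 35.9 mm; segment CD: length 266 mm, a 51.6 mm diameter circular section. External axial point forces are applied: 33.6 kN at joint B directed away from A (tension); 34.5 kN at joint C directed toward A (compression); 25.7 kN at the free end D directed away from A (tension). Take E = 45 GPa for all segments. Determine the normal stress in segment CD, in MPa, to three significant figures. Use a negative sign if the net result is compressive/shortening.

12.3 MPa

Internal axial forces (sectioning from the free end, tension +): N_CD = 25.7 kN, N_BC = -8.8 kN, N_AB = 24.8 kN.
A_CD = 2091 mm².
σ_CD = N_CD/A_CD = 25700/2091 = 12.29 MPa.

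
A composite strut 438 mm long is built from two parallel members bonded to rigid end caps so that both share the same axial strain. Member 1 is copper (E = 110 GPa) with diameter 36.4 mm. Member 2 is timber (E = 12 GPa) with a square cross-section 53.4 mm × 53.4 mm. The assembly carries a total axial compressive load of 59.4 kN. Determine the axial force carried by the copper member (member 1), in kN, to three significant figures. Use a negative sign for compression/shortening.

A_1 = 1041 mm².
A_2 = 2852 mm².
Equal strain + equilibrium ⇒ each member carries load in proportion to AE: A₁E₁ = 114500000 N, A₂E₂ = 34220000 N, ΣAE = 148700000 N.
F₁ = P·A₁E₁/ΣAE = -59400·114500000/148700000 = -45730 N.

-45.7 kN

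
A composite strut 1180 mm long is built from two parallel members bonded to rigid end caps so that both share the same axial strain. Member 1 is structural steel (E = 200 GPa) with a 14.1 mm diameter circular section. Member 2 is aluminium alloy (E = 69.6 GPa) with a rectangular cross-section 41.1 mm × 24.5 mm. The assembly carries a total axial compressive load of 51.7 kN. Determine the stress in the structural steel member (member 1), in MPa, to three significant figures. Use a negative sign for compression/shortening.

A_1 = 156.1 mm².
A_2 = 1007 mm².
Equal strain + equilibrium ⇒ each member carries load in proportion to AE: A₁E₁ = 31230000 N, A₂E₂ = 70080000 N, ΣAE = 101300000 N.
σ₁ = P·E₁/ΣAE = -51700·200000/101300000 = -102.1 MPa.

-102 MPa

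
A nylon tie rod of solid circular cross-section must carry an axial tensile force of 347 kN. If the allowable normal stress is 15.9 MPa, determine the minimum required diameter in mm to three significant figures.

167 mm

Required area A ≥ P/σ_allow = 347000/15.9 = 21820 mm².
For a solid circular section, d ≥ √(4A/π) = 166.7 mm.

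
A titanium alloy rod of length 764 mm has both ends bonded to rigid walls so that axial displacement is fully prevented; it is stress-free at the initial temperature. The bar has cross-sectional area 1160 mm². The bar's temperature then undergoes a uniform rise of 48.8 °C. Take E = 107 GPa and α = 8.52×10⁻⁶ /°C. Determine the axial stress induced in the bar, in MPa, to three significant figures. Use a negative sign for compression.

-44.5 MPa

Free thermal expansion αLΔT = 8.52e-6 · 764 · 48.8 = 0.3177 mm.
The walls impose strain ε = −(0.3177)/764 = -4.1578e-04; σ = Eε = 107000 · -4.1578e-04 = -44.49 MPa.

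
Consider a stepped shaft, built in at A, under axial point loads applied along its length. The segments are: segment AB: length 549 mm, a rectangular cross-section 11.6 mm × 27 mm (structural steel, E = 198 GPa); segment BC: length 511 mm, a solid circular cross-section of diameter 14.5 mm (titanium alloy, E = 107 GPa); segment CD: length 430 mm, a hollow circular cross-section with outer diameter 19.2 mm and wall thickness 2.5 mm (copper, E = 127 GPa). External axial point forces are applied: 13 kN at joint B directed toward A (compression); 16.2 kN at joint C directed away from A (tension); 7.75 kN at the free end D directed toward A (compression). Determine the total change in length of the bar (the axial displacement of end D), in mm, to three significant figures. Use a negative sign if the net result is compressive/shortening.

0.00404 mm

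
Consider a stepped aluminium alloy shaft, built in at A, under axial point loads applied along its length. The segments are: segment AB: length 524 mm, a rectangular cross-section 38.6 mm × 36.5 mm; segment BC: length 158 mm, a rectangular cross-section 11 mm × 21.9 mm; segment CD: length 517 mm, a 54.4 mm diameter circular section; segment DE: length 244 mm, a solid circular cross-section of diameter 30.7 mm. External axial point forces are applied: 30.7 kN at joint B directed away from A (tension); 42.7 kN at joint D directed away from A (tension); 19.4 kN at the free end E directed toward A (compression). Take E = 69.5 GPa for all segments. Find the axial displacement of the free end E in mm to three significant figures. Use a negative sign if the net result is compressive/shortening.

0.491 mm

Internal axial forces (sectioning from the free end, tension +): N_DE = -19.4 kN, N_CD = 23.3 kN, N_BC = 23.3 kN, N_AB = 54 kN.
A_AB = 1409 mm².
A_BC = 240.9 mm².
A_CD = 2324 mm².
A_DE = 740.2 mm².
δ_AB = 54000·524/(1409·69500) = 0.289 mm
δ_BC = 23300·158/(240.9·69500) = 0.2199 mm
δ_CD = 23300·517/(2324·69500) = 0.07457 mm
δ_DE = -19400·244/(740.2·69500) = -0.09201 mm
δ = Σδ_i = 0.4914 mm.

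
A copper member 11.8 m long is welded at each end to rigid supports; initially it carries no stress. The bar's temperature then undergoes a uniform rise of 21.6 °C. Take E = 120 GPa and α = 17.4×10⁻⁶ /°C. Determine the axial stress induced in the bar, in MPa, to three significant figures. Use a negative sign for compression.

Free thermal expansion αLΔT = 17.4e-6 · 11800 · 21.6 = 4.435 mm.
The walls impose strain ε = −(4.435)/11800 = -3.7584e-04; σ = Eε = 120000 · -3.7584e-04 = -45.1 MPa.

-45.1 MPa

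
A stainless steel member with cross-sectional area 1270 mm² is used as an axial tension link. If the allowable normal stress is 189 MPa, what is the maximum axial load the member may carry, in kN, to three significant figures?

240 kN

P_max = σ_allow · A = 189 · 1270 = 240000 N = 240 kN.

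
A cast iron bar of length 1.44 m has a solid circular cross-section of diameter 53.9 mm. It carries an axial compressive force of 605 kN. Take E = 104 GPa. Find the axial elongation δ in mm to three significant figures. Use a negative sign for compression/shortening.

-3.67 mm

A = 2282 mm².
δ_mech = NL/(AE) = -605000·1440/(2282·104000) = -3.671 mm.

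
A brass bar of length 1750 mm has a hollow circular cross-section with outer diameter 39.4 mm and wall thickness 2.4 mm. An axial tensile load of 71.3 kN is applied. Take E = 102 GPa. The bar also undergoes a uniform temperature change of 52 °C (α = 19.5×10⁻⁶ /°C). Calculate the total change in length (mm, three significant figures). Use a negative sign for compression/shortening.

6.16 mm

A = 279 mm².
δ_mech = NL/(AE) = 71300·1750/(279·102000) = 4.385 mm.
δ_thermal = αLΔT = 19.5e-6·1750·52 = 1.774 mm.
δ = δ_mech + δ_thermal = 6.159 mm.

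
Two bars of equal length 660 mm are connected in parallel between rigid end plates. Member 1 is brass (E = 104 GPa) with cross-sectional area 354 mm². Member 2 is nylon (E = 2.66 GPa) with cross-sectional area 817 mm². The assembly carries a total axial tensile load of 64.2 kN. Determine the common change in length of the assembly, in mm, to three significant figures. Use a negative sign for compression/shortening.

Equal strain + equilibrium ⇒ each member carries load in proportion to AE: A₁E₁ = 36820000 N, A₂E₂ = 2173000 N, ΣAE = 38990000 N.
δ = PL/ΣAE = 64200·660/38990000 = 1.087 mm.

1.09 mm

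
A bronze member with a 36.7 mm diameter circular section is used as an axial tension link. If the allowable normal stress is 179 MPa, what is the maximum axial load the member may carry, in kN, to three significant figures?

189 kN

A = 1058 mm².
P_max = σ_allow · A = 179 · 1058 = 189400 N = 189.4 kN.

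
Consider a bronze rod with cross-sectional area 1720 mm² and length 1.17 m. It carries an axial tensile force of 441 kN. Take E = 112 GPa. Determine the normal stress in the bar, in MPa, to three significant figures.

256 MPa

σ = N/A = 441000/1720 = 256.4 MPa.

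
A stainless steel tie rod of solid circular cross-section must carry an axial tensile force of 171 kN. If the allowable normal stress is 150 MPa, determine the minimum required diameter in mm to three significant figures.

Required area A ≥ P/σ_allow = 171000/150 = 1140 mm².
For a solid circular section, d ≥ √(4A/π) = 38.1 mm.

38.1 mm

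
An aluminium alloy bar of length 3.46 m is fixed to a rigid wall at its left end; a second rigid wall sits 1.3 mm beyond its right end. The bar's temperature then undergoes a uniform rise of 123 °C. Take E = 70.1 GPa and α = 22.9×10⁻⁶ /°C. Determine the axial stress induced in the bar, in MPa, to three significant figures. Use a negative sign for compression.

Free thermal expansion αLΔT = 22.9e-6 · 3460 · 123 = 9.746 mm.
The walls engage after the gap closes; constrained expansion = 9.746 − 1.3 = 8.446 mm.
The walls impose strain ε = −(8.446)/3460 = -2.4410e-03; σ = Eε = 70100 · -2.4410e-03 = -171.1 MPa.

-171 MPa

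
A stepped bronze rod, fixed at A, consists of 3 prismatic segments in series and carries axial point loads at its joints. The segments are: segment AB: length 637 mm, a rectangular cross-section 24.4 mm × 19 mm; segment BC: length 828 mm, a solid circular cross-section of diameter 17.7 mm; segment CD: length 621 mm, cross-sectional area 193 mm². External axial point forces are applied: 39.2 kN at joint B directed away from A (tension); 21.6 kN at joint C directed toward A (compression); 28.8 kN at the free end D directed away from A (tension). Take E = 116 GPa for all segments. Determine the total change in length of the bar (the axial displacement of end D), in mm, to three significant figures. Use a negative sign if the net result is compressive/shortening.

1.56 mm

Internal axial forces (sectioning from the free end, tension +): N_CD = 28.8 kN, N_BC = 7.2 kN, N_AB = 46.4 kN.
A_AB = 463.6 mm².
A_BC = 246.1 mm².
δ_AB = 46400·637/(463.6·116000) = 0.5496 mm
δ_BC = 7200·828/(246.1·116000) = 0.2089 mm
δ_CD = 28800·621/(193·116000) = 0.7989 mm
δ = Σδ_i = 1.557 mm.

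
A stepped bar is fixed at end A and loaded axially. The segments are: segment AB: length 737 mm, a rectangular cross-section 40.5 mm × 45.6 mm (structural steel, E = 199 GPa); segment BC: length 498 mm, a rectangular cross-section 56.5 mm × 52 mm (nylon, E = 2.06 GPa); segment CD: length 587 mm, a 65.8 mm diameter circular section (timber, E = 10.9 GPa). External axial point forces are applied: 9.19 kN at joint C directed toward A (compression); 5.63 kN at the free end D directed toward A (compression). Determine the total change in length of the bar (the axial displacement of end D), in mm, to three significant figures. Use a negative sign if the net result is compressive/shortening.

Internal axial forces (sectioning from the free end, tension +): N_CD = -5.63 kN, N_BC = -14.82 kN, N_AB = -14.82 kN.
A_AB = 1847 mm².
A_BC = 2938 mm².
A_CD = 3400 mm².
δ_AB = -14820·737/(1847·199000) = -0.02972 mm
δ_BC = -14820·498/(2938·2060) = -1.219 mm
δ_CD = -5630·587/(3400·10900) = -0.08916 mm
δ = Σδ_i = -1.338 mm.

-1.34 mm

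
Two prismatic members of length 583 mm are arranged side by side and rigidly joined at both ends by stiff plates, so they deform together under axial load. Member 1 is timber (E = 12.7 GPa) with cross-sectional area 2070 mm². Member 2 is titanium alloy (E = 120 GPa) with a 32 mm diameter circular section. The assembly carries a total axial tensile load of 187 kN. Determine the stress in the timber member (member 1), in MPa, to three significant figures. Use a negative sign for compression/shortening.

19.3 MPa

A_2 = 804.2 mm².
Equal strain + equilibrium ⇒ each member carries load in proportion to AE: A₁E₁ = 26290000 N, A₂E₂ = 96510000 N, ΣAE = 122800000 N.
σ₁ = P·E₁/ΣAE = 187000·12700/122800000 = 19.34 MPa.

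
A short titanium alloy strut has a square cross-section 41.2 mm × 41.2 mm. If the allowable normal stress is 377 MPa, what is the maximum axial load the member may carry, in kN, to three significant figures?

640 kN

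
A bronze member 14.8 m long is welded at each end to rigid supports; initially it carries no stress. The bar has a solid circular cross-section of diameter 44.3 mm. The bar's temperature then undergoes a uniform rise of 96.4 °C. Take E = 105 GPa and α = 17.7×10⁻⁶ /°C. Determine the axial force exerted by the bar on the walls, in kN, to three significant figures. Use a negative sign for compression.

Free thermal expansion αLΔT = 17.7e-6 · 14800 · 96.4 = 25.25 mm.
The walls impose strain ε = −(25.25)/14800 = -1.7063e-03; σ = Eε = 105000 · -1.7063e-03 = -179.2 MPa.
Wall reaction R = σ·A = -179.2·1541 = -276100 N = -276.1 kN.

-276 kN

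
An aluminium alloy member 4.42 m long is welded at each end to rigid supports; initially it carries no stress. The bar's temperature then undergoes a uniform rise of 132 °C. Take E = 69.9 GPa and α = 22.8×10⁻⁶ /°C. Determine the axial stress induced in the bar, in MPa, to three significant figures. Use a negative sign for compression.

Free thermal expansion αLΔT = 22.8e-6 · 4420 · 132 = 13.3 mm.
The walls impose strain ε = −(13.3)/4420 = -3.0096e-03; σ = Eε = 69900 · -3.0096e-03 = -210.4 MPa.

-210 MPa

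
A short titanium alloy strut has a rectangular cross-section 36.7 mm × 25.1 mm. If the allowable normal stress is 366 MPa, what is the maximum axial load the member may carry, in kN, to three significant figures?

337 kN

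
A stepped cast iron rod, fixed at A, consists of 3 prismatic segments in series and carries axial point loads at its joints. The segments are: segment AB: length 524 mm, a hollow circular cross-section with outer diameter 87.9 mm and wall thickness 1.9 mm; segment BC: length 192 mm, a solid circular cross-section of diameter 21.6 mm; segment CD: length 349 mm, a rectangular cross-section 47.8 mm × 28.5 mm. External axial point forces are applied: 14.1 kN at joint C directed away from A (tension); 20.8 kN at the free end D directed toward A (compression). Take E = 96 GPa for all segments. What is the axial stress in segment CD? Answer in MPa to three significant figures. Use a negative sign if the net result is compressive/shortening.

-15.3 MPa

Internal axial forces (sectioning from the free end, tension +): N_CD = -20.8 kN, N_BC = -6.7 kN, N_AB = -6.7 kN.
A_CD = 1362 mm².
σ_CD = N_CD/A_CD = -20800/1362 = -15.27 MPa.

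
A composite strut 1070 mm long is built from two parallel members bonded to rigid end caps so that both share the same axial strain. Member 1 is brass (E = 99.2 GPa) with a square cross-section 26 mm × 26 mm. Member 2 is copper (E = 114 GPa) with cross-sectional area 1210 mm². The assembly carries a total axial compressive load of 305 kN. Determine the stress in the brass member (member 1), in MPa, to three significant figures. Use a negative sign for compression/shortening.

A_1 = 676 mm².
Equal strain + equilibrium ⇒ each member carries load in proportion to AE: A₁E₁ = 67060000 N, A₂E₂ = 137900000 N, ΣAE = 205000000 N.
σ₁ = P·E₁/ΣAE = -305000·99200/205000000 = -147.6 MPa.

-148 MPa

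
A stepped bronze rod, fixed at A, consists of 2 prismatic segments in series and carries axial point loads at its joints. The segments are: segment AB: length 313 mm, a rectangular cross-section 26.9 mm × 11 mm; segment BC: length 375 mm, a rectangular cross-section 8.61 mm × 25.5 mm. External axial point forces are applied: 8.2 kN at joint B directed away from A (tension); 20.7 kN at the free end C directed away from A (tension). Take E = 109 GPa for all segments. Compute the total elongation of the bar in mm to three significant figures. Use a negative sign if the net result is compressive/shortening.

0.605 mm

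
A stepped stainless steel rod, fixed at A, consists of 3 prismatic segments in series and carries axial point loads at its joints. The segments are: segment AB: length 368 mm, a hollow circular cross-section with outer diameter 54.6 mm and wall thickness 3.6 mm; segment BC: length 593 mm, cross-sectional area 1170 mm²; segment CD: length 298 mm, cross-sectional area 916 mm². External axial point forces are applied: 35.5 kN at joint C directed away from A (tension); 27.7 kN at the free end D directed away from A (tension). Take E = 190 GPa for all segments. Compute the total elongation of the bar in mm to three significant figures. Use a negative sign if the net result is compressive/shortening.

0.428 mm

Internal axial forces (sectioning from the free end, tension +): N_CD = 27.7 kN, N_BC = 63.2 kN, N_AB = 63.2 kN.
A_AB = 576.8 mm².
δ_AB = 63200·368/(576.8·190000) = 0.2122 mm
δ_BC = 63200·593/(1170·190000) = 0.1686 mm
δ_CD = 27700·298/(916·190000) = 0.04743 mm
δ = Σδ_i = 0.4282 mm.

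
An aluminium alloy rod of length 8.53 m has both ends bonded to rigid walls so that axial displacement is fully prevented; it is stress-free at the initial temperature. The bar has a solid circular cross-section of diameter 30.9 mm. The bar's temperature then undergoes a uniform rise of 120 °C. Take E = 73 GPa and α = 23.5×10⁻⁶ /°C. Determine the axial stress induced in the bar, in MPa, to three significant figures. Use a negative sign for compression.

Free thermal expansion αLΔT = 23.5e-6 · 8530 · 120 = 24.05 mm.
The walls impose strain ε = −(24.05)/8530 = -2.8200e-03; σ = Eε = 73000 · -2.8200e-03 = -205.9 MPa.

-206 MPa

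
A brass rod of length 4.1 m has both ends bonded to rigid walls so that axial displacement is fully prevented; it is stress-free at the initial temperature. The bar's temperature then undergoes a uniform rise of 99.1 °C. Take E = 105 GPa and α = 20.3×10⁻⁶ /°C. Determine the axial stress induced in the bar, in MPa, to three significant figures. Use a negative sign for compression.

-211 MPa

Free thermal expansion αLΔT = 20.3e-6 · 4100 · 99.1 = 8.248 mm.
The walls impose strain ε = −(8.248)/4100 = -2.0117e-03; σ = Eε = 105000 · -2.0117e-03 = -211.2 MPa.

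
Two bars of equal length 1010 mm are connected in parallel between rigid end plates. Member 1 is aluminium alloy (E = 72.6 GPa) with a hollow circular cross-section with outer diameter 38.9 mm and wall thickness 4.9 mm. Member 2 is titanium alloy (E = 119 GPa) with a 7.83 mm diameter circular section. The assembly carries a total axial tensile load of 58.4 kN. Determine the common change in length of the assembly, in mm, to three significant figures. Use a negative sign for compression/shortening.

A_1 = 523.4 mm².
A_2 = 48.15 mm².
Equal strain + equilibrium ⇒ each member carries load in proportion to AE: A₁E₁ = 38000000 N, A₂E₂ = 5730000 N, ΣAE = 43730000 N.
δ = PL/ΣAE = 58400·1010/43730000 = 1.349 mm.

1.35 mm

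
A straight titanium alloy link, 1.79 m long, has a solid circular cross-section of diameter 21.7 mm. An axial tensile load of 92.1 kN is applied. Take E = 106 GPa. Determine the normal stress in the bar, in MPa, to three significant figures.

249 MPa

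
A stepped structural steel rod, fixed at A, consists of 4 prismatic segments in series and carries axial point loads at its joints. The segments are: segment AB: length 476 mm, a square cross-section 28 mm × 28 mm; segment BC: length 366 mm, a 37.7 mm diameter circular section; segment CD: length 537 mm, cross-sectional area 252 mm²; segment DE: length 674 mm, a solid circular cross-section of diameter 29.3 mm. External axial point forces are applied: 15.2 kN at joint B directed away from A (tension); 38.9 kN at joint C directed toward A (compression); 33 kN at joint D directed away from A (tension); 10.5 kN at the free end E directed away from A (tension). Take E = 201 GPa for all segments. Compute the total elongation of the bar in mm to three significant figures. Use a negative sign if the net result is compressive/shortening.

0.581 mm

Internal axial forces (sectioning from the free end, tension +): N_DE = 10.5 kN, N_CD = 43.5 kN, N_BC = 4.6 kN, N_AB = 19.8 kN.
A_AB = 784 mm².
A_BC = 1116 mm².
A_DE = 674.3 mm².
δ_AB = 19800·476/(784·201000) = 0.05981 mm
δ_BC = 4600·366/(1116·201000) = 0.007504 mm
δ_CD = 43500·537/(252·201000) = 0.4612 mm
δ_DE = 10500·674/(674.3·201000) = 0.05222 mm
δ = Σδ_i = 0.5807 mm.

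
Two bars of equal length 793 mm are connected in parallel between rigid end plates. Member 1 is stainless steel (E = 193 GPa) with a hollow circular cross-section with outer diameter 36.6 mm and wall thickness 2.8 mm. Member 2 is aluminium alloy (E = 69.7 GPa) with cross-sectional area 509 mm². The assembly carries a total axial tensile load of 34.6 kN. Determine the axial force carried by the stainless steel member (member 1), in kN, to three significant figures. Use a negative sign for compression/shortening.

A_1 = 297.3 mm².
Equal strain + equilibrium ⇒ each member carries load in proportion to AE: A₁E₁ = 57380000 N, A₂E₂ = 35480000 N, ΣAE = 92860000 N.
F₁ = P·A₁E₁/ΣAE = 34600·57380000/92860000 = 21380 N.

21.4 kN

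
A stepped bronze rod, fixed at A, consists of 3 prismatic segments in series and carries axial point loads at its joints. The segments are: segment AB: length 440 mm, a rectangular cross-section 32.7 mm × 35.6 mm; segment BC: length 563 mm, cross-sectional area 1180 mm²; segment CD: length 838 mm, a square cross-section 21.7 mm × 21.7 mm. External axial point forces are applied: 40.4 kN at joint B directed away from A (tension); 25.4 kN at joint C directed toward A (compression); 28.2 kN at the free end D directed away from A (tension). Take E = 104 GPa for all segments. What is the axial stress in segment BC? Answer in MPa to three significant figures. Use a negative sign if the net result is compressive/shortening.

Internal axial forces (sectioning from the free end, tension +): N_CD = 28.2 kN, N_BC = 2.8 kN, N_AB = 43.2 kN.
σ_BC = N_BC/A_BC = 2800/1180 = 2.373 MPa.

2.37 MPa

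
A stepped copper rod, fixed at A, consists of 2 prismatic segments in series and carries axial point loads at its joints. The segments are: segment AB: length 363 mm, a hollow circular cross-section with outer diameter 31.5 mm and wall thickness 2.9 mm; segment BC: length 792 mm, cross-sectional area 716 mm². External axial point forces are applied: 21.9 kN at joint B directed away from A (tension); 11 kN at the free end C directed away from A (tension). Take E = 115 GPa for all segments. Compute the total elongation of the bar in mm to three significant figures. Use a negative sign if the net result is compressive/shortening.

0.504 mm

Internal axial forces (sectioning from the free end, tension +): N_BC = 11 kN, N_AB = 32.9 kN.
A_AB = 260.6 mm².
δ_AB = 32900·363/(260.6·115000) = 0.3986 mm
δ_BC = 11000·792/(716·115000) = 0.1058 mm
δ = Σδ_i = 0.5044 mm.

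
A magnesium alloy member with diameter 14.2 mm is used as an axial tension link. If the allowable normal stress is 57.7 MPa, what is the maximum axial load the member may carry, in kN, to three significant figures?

A = 158.4 mm².
P_max = σ_allow · A = 57.7 · 158.4 = 9138 N = 9.138 kN.

9.14 kN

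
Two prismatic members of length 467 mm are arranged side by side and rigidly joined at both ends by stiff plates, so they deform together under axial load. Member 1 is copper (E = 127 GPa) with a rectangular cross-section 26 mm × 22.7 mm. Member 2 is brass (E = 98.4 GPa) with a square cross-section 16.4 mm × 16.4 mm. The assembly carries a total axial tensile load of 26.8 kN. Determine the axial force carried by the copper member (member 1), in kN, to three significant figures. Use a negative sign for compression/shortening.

19.8 kN

A_1 = 590.2 mm².
A_2 = 269 mm².
Equal strain + equilibrium ⇒ each member carries load in proportion to AE: A₁E₁ = 74960000 N, A₂E₂ = 26470000 N, ΣAE = 101400000 N.
F₁ = P·A₁E₁/ΣAE = 26800·74960000/101400000 = 19810 N.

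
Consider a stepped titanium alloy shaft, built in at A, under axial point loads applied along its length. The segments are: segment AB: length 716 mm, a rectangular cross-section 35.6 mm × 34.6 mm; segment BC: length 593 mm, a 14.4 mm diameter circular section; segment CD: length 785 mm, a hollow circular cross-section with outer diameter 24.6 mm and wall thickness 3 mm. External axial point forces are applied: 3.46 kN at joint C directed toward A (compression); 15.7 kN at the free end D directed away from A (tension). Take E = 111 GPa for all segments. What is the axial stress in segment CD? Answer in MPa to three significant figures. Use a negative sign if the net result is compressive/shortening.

Internal axial forces (sectioning from the free end, tension +): N_CD = 15.7 kN, N_BC = 12.24 kN, N_AB = 12.24 kN.
A_CD = 203.6 mm².
σ_CD = N_CD/A_CD = 15700/203.6 = 77.12 MPa.

77.1 MPa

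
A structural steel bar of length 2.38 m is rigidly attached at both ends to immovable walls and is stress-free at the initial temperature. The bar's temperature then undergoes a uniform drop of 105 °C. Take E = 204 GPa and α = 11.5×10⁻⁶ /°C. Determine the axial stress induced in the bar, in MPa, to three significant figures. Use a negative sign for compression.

Free thermal expansion αLΔT = 11.5e-6 · 2380 · -105 = -2.874 mm.
The walls impose strain ε = −(-2.874)/2380 = 1.2075e-03; σ = Eε = 204000 · 1.2075e-03 = 246.3 MPa.

246 MPa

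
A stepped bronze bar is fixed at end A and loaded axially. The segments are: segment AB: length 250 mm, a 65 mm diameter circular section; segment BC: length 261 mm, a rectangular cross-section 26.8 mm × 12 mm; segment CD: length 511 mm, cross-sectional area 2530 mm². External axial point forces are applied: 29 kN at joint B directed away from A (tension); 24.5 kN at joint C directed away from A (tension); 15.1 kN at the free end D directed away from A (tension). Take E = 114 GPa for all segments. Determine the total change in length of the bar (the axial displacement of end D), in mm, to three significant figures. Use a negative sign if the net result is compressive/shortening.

0.354 mm

Internal axial forces (sectioning from the free end, tension +): N_CD = 15.1 kN, N_BC = 39.6 kN, N_AB = 68.6 kN.
A_AB = 3318 mm².
A_BC = 321.6 mm².
δ_AB = 68600·250/(3318·114000) = 0.04534 mm
δ_BC = 39600·261/(321.6·114000) = 0.2819 mm
δ_CD = 15100·511/(2530·114000) = 0.02675 mm
δ = Σδ_i = 0.354 mm.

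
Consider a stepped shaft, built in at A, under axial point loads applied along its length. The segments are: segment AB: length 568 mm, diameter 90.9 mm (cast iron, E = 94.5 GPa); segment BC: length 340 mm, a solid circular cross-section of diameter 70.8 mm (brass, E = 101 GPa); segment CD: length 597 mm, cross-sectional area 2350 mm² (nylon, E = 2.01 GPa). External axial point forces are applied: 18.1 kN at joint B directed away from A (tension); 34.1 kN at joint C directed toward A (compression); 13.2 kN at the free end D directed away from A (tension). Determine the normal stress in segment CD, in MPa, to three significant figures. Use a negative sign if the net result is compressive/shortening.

5.62 MPa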